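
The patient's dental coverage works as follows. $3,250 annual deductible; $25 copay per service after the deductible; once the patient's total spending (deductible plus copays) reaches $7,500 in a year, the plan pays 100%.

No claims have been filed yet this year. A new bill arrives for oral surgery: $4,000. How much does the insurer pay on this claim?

$725

Deductible not yet touched, so the first $3,250 of the bill goes to the deductible.
That leaves $4,000 − $3,250 = $750 for the copay.
Copay on this service: $25.
Patient responsibility before any cap: $3,250 + $25 = $3,275.
Cumulative spending $0 + $3,275 = $3,275 stays under the $7,500 maximum.
Insurer pays the balance: $4,000 − $3,275 = $725.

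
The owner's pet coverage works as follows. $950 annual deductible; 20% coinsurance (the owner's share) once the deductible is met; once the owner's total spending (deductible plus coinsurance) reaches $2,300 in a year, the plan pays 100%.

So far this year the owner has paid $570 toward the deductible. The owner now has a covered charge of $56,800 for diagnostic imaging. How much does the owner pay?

Remaining deductible: $950 − $570 = $380.
After the $380 deductible portion, $56,800 − $380 = $56,420 is subject to coinsurance.
20% of $56,420 = $11,284 falls to the owner.
So the owner owes $380 + $11,284 = $11,664 before any cap.
That would bring total out-of-pocket to $12,234, past the $2,300 cap. The owner is capped at $2,300 − $570 = $1,730 on this claim.

$1,730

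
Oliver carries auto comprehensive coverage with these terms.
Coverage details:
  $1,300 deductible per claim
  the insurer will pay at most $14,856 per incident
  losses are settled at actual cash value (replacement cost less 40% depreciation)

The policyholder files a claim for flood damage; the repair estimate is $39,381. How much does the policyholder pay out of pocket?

$24,525

At 40% depreciation, ACV = $39,381 − $15,752.40 = $23,628.60.
Less the $1,300 deductible: $23,628.60 − $1,300 = $22,328.60.
The $14,856 per-incident cap binds; insurer pays $14,856.
The policyholder bears the rest of the original loss: $39,381 − $14,856 = $24,525.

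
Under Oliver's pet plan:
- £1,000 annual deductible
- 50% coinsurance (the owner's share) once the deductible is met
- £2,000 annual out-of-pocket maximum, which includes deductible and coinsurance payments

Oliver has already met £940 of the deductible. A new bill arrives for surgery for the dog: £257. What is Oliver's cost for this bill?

£158.50

Remaining deductible: £1,000 − £940 = £60.
The remaining £197 (= £257 − £60) moves to coinsurance.
50% of £197 = £98.50 falls to the owner.
That puts the owner's cost at £60 + £98.50 = £158.50 before any cap.
Cumulative spending £940 + £158.50 = £1,098.50 stays under the £2,000 maximum.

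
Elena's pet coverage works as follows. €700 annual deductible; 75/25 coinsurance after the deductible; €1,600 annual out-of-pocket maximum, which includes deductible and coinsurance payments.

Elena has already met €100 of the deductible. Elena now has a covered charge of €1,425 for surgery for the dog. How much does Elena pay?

Remaining deductible: €700 − €100 = €600.
After the €600 deductible portion, €1,425 − €600 = €825 is subject to coinsurance.
Owner's 25% share of €825 is €206.25.
Owner responsibility before any cap: €600 + €206.25 = €806.25.
Year-to-date out-of-pocket becomes €100 + €806.25 = €906.25, still under the €1,600 maximum, so no cap applies.

€806.25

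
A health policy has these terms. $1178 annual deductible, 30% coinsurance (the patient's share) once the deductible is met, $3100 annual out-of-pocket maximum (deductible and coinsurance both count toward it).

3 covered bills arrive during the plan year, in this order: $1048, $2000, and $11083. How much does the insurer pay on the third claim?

$9722

#1 ($1048): fully absorbed by the deductible. Cost to patient: $1048. OOP to date $1048. Plan pays $1048 − $1048 = $0.
#2 ($2000): deductible takes $130, $1870 remains; patient's 30% is $561. Patient owes $691 (running OOP $1739). Insurer: $2000 − $691 = $1309.
#3 ($11083): 30% coinsurance on $11083 = $3324.90. That would push OOP to $5063.90, over the $3100 cap, so patient pays $3100 − $1739 = $1361. Plan pays $11083 − $1361 = $9722.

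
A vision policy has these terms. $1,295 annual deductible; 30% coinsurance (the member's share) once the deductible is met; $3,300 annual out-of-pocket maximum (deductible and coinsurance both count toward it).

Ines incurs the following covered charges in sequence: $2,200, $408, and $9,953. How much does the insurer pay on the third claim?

$8,341.90

Bill 1, $2,200: deductible takes $1,295, $905 remains; coinsurance $905 × 30% = $271.50. Cost to member: $1,566.50. OOP to date $1,566.50. Plan pays $2,200 − $1,566.50 = $633.50.
Bill 2, $408: deductible already satisfied, so member's share is 30% × $408 = $122.40. Cost to member: $122.40. OOP to date $1,688.90. Insurer: $408 − $122.40 = $285.60.
Bill 3, $9,953: 30% coinsurance on $9,953 = $2,985.90. Adding that to $1,688.90 gives $4,674.80, past the $3,300 cap; member pays only $3,300 − $1,688.90 = $1,611.10. Plan pays $9,953 − $1,611.10 = $8,341.90.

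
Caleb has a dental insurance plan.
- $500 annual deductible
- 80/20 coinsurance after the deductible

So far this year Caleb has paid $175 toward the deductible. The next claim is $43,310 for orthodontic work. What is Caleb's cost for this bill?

Deductible still to meet: $500 − $175 = $325.
After the $325 deductible portion, $43,310 − $325 = $42,985 is subject to coinsurance.
20% of $42,985 = $8,597 falls to the patient.
Patient responsibility: $325 + $8,597 = $8,922.

$8,922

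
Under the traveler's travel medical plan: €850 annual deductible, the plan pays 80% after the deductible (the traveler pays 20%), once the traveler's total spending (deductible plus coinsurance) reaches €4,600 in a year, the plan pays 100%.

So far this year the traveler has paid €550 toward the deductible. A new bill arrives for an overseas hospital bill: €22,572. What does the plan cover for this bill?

€18,522

Remaining deductible: €850 − €550 = €300.
That leaves €22,572 − €300 = €22,272 for coinsurance.
Coinsurance: €22,272 × 20% = €4,454.40.
Traveler responsibility before any cap: €300 + €4,454.40 = €4,754.40.
Year-to-date out-of-pocket would reach €550 + €4,754.40 = €5,304.40, above the €4,600 maximum, so the traveler pays only €4,600 − €550 = €4,050.
The plan picks up €22,572 − €4,050 = €18,522.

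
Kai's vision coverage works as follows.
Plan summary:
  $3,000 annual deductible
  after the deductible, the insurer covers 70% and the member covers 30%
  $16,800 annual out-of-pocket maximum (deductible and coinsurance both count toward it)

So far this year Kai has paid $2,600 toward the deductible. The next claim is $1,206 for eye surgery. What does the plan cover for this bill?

Deductible still to meet: $3,000 − $2,600 = $400.
The remaining $806 (= $1,206 − $400) moves to coinsurance.
Member's 30% share of $806 is $241.80.
That puts the member's cost at $400 + $241.80 = $641.80 before any cap.
Cumulative spending $2,600 + $641.80 = $3,241.80 stays under the $16,800 maximum.
Insurer pays the balance: $1,206 − $641.80 = $564.20.

$564.20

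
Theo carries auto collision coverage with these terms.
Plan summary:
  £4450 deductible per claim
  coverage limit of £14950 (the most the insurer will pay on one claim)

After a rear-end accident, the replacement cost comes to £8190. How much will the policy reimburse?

£3740

Less the £4450 deductible: £8190 − £4450 = £3740.
£3740 is within the £14950 limit, so the insurer pays £3740.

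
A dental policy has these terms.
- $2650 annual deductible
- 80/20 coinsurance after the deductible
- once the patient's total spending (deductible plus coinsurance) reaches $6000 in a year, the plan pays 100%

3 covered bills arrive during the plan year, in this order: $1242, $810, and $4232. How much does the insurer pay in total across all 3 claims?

$2907.20

Claim 1 ($1242): fully absorbed by the deductible. Cost to patient: $1242. OOP to date $1242. Insurer: $1242 − $1242 = $0.
Claim 2 ($810): entire amount goes to the deductible. Patient owes $810 (running OOP $2052). Plan pays $810 − $810 = $0.
Claim 3 ($4232): $598 finishes the deductible; $3634 goes to coinsurance; patient's 20% is $726.80. Cost to patient: $1324.80. OOP to date $3376.80. Insurer: $4232 − $1324.80 = $2907.20.
Insurer total = bills − patient's total = $6284 − $3376.80 = $2907.20.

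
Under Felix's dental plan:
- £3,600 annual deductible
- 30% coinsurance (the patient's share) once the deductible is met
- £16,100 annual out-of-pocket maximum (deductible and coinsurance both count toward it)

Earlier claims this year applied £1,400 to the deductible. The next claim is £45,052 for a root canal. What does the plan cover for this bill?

Remaining deductible: £3,600 − £1,400 = £2,200.
The remaining £42,852 (= £45,052 − £2,200) moves to coinsurance.
30% of £42,852 = £12,855.60 falls to the patient.
That puts the patient's cost at £2,200 + £12,855.60 = £15,055.60 before any cap.
Adding £15,055.60 to the £1,400 already spent would give £16,455.60, which exceeds the £16,100 cap; the patient pays just £16,100 − £1,400 = £14,700.
The plan picks up £45,052 − £14,700 = £30,352.

£30,352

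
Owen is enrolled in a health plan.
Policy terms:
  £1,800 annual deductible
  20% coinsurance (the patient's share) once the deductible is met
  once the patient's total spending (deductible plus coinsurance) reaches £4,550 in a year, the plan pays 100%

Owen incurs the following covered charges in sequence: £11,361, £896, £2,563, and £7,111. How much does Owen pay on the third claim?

Bill 1, £11,361: £1,800 to deductible, leaving £9,561; 20% of £9,561 = £1,912.20. Cost to patient: £3,712.20. OOP to date £3,712.20.
Bill 2, £896: deductible met; 20% of £896 = £179.20. Cost to patient: £179.20. OOP to date £3,891.40.
Bill 3, £2,563: deductible already satisfied, so patient's share is 20% × £2,563 = £512.60. Patient pays £512.60; OOP now £4,404.

£512.60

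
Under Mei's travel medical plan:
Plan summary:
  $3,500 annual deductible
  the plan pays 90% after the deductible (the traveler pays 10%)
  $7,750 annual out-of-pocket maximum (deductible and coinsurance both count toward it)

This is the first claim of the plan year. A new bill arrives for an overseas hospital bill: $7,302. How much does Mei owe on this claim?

$3,880.20

Deductible not yet touched, so the first $3,500 of the bill goes to the deductible.
After the $3,500 deductible portion, $7,302 − $3,500 = $3,802 is subject to coinsurance.
10% of $3,802 = $380.20 falls to the traveler.
That puts the traveler's cost at $3,500 + $380.20 = $3,880.20 before any cap.
Year-to-date out-of-pocket becomes $0 + $3,880.20 = $3,880.20, still under the $7,750 maximum, so no cap applies.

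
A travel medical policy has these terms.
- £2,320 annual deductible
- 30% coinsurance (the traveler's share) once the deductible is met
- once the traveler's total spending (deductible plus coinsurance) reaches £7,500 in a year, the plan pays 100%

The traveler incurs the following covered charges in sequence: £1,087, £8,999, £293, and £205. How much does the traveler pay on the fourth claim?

£61.50

Bill 1, £1,087: all of it applies to the deductible. Traveler owes £1,087 (running OOP £1,087).
Bill 2, £8,999: £1,233 finishes the deductible; £7,766 goes to coinsurance; coinsurance £7,766 × 30% = £2,329.80. Traveler owes £3,562.80 (running OOP £4,649.80).
Bill 3, £293: deductible already satisfied, so traveler's share is 30% × £293 = £87.90. Traveler owes £87.90 (running OOP £4,737.70).
Bill 4, £205: deductible already satisfied, so traveler's share is 30% × £205 = £61.50. Cost to traveler: £61.50. OOP to date £4,799.20.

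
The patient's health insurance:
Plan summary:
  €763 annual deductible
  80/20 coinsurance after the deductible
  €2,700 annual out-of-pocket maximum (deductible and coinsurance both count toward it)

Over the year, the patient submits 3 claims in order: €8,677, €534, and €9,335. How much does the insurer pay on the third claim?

€9,087.60

Bill 1, €8,677: deductible takes €763, €7,914 remains; 20% of €7,914 = €1,582.80. Cost to patient: €2,345.80. OOP to date €2,345.80. Plan pays €8,677 − €2,345.80 = €6,331.20.
Bill 2, €534: 20% coinsurance on €534 = €106.80. Patient pays €106.80; OOP now €2,452.60. Plan pays €534 − €106.80 = €427.20.
Bill 3, €9,335: deductible already satisfied, so patient's share is 20% × €9,335 = €1,867. Adding that to €2,452.60 gives €4,319.60, past the €2,700 cap; patient pays only €2,700 − €2,452.60 = €247.40. Plan pays €9,335 − €247.40 = €9,087.60.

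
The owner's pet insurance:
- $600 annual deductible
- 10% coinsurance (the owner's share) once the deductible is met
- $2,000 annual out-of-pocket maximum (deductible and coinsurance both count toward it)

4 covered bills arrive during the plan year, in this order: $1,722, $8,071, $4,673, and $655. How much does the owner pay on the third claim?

$467.30

Claim 1 — $1,722: $600 to deductible, leaving $1,122; coinsurance $1,122 × 10% = $112.20. Owner pays $712.20; OOP now $712.20.
Claim 2 — $8,071: 10% coinsurance on $8,071 = $807.10. Owner pays $807.10; OOP now $1,519.30.
Claim 3 — $4,673: 10% coinsurance on $4,673 = $467.30. Owner pays $467.30; OOP now $1,986.60.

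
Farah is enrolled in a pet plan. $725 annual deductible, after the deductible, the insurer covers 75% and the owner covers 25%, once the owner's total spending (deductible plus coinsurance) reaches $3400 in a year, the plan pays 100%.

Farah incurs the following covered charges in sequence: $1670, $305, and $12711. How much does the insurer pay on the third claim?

#1 ($1670): deductible takes $725, $945 remains; owner's 25% is $236.25. Cost to owner: $961.25. OOP to date $961.25. Insurer: $1670 − $961.25 = $708.75.
#2 ($305): deductible met; 25% of $305 = $76.25. Owner pays $76.25; OOP now $1037.50. Plan pays $305 − $76.25 = $228.75.
#3 ($12711): 25% coinsurance on $12711 = $3177.75. That would push OOP to $4215.25, over the $3400 cap, so owner pays $3400 − $1037.50 = $2362.50. Insurer: $12711 − $2362.50 = $10348.50.

$10348.50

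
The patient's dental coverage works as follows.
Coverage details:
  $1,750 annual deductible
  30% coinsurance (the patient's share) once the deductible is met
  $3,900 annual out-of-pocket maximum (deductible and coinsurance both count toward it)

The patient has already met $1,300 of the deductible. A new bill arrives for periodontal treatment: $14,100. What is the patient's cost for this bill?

$2,600

Remaining deductible: $1,750 − $1,300 = $450.
The remaining $13,650 (= $14,100 − $450) moves to coinsurance.
30% of $13,650 = $4,095 falls to the patient.
So the patient owes $450 + $4,095 = $4,545 before any cap.
That would bring total out-of-pocket to $5,845, past the $3,900 cap. The patient is capped at $3,900 − $1,300 = $2,600 on this claim.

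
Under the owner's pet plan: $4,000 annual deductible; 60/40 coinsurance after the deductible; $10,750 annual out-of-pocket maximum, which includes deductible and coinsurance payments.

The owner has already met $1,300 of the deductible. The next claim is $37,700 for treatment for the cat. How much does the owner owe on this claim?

Deductible still to meet: $4,000 − $1,300 = $2,700.
The remaining $35,000 (= $37,700 − $2,700) moves to coinsurance.
Coinsurance: $35,000 × 40% = $14,000.
Owner responsibility before any cap: $2,700 + $14,000 = $16,700.
Adding $16,700 to the $1,300 already spent would give $18,000, which exceeds the $10,750 cap; the owner pays just $10,750 − $1,300 = $9,450.

$9,450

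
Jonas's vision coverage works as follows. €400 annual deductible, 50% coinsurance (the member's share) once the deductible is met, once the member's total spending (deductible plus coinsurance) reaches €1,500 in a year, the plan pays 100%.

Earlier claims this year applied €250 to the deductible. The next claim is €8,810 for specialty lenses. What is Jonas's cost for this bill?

Remaining deductible: €400 − €250 = €150.
After the €150 deductible portion, €8,810 − €150 = €8,660 is subject to coinsurance.
50% of €8,660 = €4,330 falls to the member.
So the member owes €150 + €4,330 = €4,480 before any cap.
Adding €4,480 to the €250 already spent would give €4,730, which exceeds the €1,500 cap; the member pays just €1,500 − €250 = €1,250.

€1,250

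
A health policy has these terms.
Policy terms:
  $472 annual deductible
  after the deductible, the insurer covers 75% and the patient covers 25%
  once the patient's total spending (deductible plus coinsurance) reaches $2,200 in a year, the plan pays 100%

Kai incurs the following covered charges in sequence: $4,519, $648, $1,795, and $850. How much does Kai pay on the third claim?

$448.75

Claim 1 — $4,519: $472 to deductible, leaving $4,047; patient's 25% is $1,011.75. Cost to patient: $1,483.75. OOP to date $1,483.75.
Claim 2 — $648: deductible already satisfied, so patient's share is 25% × $648 = $162. Patient owes $162 (running OOP $1,645.75).
Claim 3 — $1,795: deductible met; 25% of $1,795 = $448.75. Cost to patient: $448.75. OOP to date $2,094.50.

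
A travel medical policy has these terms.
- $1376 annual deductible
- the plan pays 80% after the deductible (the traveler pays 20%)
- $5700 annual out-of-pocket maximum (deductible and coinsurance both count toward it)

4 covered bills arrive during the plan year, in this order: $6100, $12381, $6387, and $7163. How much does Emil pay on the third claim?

$903

Claim 1 — $6100: $1376 finishes the deductible; $4724 goes to coinsurance; coinsurance $4724 × 20% = $944.80. Cost to traveler: $2320.80. OOP to date $2320.80.
Claim 2 — $12381: 20% coinsurance on $12381 = $2476.20. Cost to traveler: $2476.20. OOP to date $4797.
Claim 3 — $6387: deductible already satisfied, so traveler's share is 20% × $6387 = $1277.40. Adding that to $4797 gives $6074.40, past the $5700 cap; traveler pays only $5700 − $4797 = $903.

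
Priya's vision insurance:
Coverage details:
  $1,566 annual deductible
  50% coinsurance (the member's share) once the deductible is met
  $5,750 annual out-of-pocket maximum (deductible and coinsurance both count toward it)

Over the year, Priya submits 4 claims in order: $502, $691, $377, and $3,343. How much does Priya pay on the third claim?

#1 ($502): entire amount goes to the deductible. Member owes $502 (running OOP $502).
#2 ($691): all of it applies to the deductible. Member pays $691; OOP now $1,193.
#3 ($377): $373 finishes the deductible; $4 goes to coinsurance; member's 50% is $2. Member pays $375; OOP now $1,568.

$375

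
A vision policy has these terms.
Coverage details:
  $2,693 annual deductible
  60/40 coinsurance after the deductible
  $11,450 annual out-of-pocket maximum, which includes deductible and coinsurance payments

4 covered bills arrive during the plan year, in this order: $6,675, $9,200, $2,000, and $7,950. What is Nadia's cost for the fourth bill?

Claim 1 ($6,675): $2,693 to deductible, leaving $3,982; 40% of $3,982 = $1,592.80. Member pays $4,285.80; OOP now $4,285.80.
Claim 2 ($9,200): deductible already satisfied, so member's share is 40% × $9,200 = $3,680. Member owes $3,680 (running OOP $7,965.80).
Claim 3 ($2,000): deductible already satisfied, so member's share is 40% × $2,000 = $800. Cost to member: $800. OOP to date $8,765.80.
Claim 4 ($7,950): deductible already satisfied, so member's share is 40% × $7,950 = $3,180. Adding that to $8,765.80 gives $11,945.80, past the $11,450 cap; member pays only $11,450 − $8,765.80 = $2,684.20.

$2,684.20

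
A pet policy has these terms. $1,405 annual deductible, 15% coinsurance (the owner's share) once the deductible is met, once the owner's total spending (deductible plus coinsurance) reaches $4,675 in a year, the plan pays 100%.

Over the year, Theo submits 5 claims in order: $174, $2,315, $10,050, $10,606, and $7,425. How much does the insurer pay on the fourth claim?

Bill 1, $174: fully absorbed by the deductible. Owner owes $174 (running OOP $174). Plan pays $174 − $174 = $0.
Bill 2, $2,315: deductible takes $1,231, $1,084 remains; owner's 15% is $162.60. Owner owes $1,393.60 (running OOP $1,567.60). Insurer: $2,315 − $1,393.60 = $921.40.
Bill 3, $10,050: 15% coinsurance on $10,050 = $1,507.50. Owner pays $1,507.50; OOP now $3,075.10. Plan pays $10,050 − $1,507.50 = $8,542.50.
Bill 4, $10,606: 15% coinsurance on $10,606 = $1,590.90. Owner pays $1,590.90; OOP now $4,666. Plan pays $10,606 − $1,590.90 = $9,015.10.

$9,015.10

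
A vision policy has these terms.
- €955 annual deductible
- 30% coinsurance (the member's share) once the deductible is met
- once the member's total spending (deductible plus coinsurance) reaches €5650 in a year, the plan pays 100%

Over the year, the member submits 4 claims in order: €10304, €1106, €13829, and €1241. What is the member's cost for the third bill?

Bill 1, €10304: €955 to deductible, leaving €9349; member's 30% is €2804.70. Member owes €3759.70 (running OOP €3759.70).
Bill 2, €1106: 30% coinsurance on €1106 = €331.80. Cost to member: €331.80. OOP to date €4091.50.
Bill 3, €13829: 30% coinsurance on €13829 = €4148.70. Adding that to €4091.50 gives €8240.20, past the €5650 cap; member pays only €5650 − €4091.50 = €1558.50.

€1558.50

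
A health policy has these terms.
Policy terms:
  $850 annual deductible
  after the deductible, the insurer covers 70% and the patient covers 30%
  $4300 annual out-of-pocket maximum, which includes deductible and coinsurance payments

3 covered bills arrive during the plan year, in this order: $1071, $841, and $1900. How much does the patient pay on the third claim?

$570

Claim 1 ($1071): $850 to deductible, leaving $221; 30% of $221 = $66.30. Cost to patient: $916.30. OOP to date $916.30.
Claim 2 ($841): 30% coinsurance on $841 = $252.30. Patient owes $252.30 (running OOP $1168.60).
Claim 3 ($1900): deductible met; 30% of $1900 = $570. Cost to patient: $570. OOP to date $1738.60.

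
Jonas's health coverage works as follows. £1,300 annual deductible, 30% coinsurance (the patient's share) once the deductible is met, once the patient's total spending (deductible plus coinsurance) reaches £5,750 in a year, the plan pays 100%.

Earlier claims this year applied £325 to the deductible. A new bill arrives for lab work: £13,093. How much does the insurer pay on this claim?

£8,482.60

£325 of the £1,300 deductible is already met, leaving £975.
After the £975 deductible portion, £13,093 − £975 = £12,118 is subject to coinsurance.
Patient's 30% share of £12,118 is £3,635.40.
Patient responsibility before any cap: £975 + £3,635.40 = £4,610.40.
Cumulative spending £325 + £4,610.40 = £4,935.40 stays under the £5,750 maximum.
The plan picks up £13,093 − £4,610.40 = £8,482.60.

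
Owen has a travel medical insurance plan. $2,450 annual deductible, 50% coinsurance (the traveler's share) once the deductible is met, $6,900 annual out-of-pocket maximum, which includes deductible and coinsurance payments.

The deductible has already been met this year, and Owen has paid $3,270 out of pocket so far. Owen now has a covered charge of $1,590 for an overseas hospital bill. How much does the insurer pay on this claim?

$795

The deductible is already satisfied, so the full bill goes to coinsurance.
Coinsurance: $1,590 × 50% = $795.
Year-to-date out-of-pocket becomes $3,270 + $795 = $4,065, still under the $6,900 maximum, so no cap applies.
The insurer covers the remainder: $1,590 − $795 = $795.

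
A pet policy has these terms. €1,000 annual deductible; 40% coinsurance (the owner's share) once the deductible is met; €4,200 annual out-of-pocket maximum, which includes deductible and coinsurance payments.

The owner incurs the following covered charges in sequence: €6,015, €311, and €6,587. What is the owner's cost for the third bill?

€1,069.60

Bill 1, €6,015: €1,000 to deductible, leaving €5,015; 40% of €5,015 = €2,006. Owner owes €3,006 (running OOP €3,006).
Bill 2, €311: deductible already satisfied, so owner's share is 40% × €311 = €124.40. Cost to owner: €124.40. OOP to date €3,130.40.
Bill 3, €6,587: 40% coinsurance on €6,587 = €2,634.80. That would push OOP to €5,765.20, over the €4,200 cap, so owner pays €4,200 − €3,130.40 = €1,069.60.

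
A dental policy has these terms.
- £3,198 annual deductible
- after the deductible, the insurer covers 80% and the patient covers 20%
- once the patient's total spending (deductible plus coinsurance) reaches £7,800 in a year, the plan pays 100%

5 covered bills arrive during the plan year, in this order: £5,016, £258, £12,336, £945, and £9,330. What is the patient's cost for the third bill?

£2,467.20

Claim 1 (£5,016): £3,198 to deductible, leaving £1,818; patient's 20% is £363.60. Patient pays £3,561.60; OOP now £3,561.60.
Claim 2 (£258): 20% coinsurance on £258 = £51.60. Patient pays £51.60; OOP now £3,613.20.
Claim 3 (£12,336): deductible met; 20% of £12,336 = £2,467.20. Patient pays £2,467.20; OOP now £6,080.40.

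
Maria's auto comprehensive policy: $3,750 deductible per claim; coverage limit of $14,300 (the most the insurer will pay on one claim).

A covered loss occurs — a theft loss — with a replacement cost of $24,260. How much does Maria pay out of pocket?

$9,960

After the deductible, $24,260 − $3,750 = $20,510 remains.
$20,510 exceeds the $14,300 limit, so the insurer pays the limit: $14,300.
Out of pocket: $24,260 − $14,300 = $9,960.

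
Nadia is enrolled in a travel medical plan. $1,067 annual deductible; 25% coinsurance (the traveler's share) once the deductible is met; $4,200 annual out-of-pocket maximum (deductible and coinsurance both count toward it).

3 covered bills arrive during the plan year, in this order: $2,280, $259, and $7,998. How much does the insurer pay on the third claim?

Claim 1 ($2,280): $1,067 to deductible, leaving $1,213; traveler's 25% is $303.25. Traveler pays $1,370.25; OOP now $1,370.25. Insurer: $2,280 − $1,370.25 = $909.75.
Claim 2 ($259): 25% coinsurance on $259 = $64.75. Traveler pays $64.75; OOP now $1,435. Plan pays $259 − $64.75 = $194.25.
Claim 3 ($7,998): deductible met; 25% of $7,998 = $1,999.50. Cost to traveler: $1,999.50. OOP to date $3,434.50. Insurer: $7,998 − $1,999.50 = $5,998.50.

$5,998.50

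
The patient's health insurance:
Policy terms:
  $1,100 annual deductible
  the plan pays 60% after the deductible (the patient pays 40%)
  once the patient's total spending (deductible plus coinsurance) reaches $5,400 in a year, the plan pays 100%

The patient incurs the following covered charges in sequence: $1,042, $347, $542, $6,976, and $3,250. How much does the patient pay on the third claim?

#1 ($1,042): fully absorbed by the deductible. Patient pays $1,042; OOP now $1,042.
#2 ($347): deductible takes $58, $289 remains; coinsurance $289 × 40% = $115.60. Cost to patient: $173.60. OOP to date $1,215.60.
#3 ($542): 40% coinsurance on $542 = $216.80. Patient owes $216.80 (running OOP $1,432.40).

$216.80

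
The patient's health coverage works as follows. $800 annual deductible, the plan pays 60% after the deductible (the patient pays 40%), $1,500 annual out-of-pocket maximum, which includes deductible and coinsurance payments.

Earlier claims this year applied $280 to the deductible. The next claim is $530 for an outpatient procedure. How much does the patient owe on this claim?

$524

Deductible still to meet: $800 − $280 = $520.
The remaining $10 (= $530 − $520) moves to coinsurance.
Coinsurance: $10 × 40% = $4.
Patient responsibility before any cap: $520 + $4 = $524.
Year-to-date out-of-pocket becomes $280 + $524 = $804, still under the $1,500 maximum, so no cap applies.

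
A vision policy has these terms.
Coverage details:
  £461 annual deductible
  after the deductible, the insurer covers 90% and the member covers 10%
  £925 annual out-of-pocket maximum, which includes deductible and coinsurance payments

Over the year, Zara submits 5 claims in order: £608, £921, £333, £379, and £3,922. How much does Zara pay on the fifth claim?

Claim 1 — £608: deductible takes £461, £147 remains; coinsurance £147 × 10% = £14.70. Member owes £475.70 (running OOP £475.70).
Claim 2 — £921: deductible met; 10% of £921 = £92.10. Member owes £92.10 (running OOP £567.80).
Claim 3 — £333: deductible met; 10% of £333 = £33.30. Member owes £33.30 (running OOP £601.10).
Claim 4 — £379: deductible met; 10% of £379 = £37.90. Cost to member: £37.90. OOP to date £639.
Claim 5 — £3,922: deductible met; 10% of £3,922 = £392.20. That would push OOP to £1,031.20, over the £925 cap, so member pays £925 − £639 = £286.

£286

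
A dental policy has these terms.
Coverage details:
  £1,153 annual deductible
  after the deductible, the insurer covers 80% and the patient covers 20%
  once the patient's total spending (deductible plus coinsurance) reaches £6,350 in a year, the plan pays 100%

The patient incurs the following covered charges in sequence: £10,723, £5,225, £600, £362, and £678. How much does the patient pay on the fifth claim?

Bill 1, £10,723: £1,153 to deductible, leaving £9,570; patient's 20% is £1,914. Cost to patient: £3,067. OOP to date £3,067.
Bill 2, £5,225: deductible met; 20% of £5,225 = £1,045. Patient owes £1,045 (running OOP £4,112).
Bill 3, £600: deductible already satisfied, so patient's share is 20% × £600 = £120. Cost to patient: £120. OOP to date £4,232.
Bill 4, £362: deductible met; 20% of £362 = £72.40. Cost to patient: £72.40. OOP to date £4,304.40.
Bill 5, £678: deductible met; 20% of £678 = £135.60. Patient owes £135.60 (running OOP £4,440).

£135.60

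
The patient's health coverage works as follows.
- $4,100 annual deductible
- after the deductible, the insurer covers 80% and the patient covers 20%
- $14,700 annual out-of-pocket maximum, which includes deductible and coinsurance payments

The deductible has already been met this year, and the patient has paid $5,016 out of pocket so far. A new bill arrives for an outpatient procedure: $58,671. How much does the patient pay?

The deductible is already satisfied, so the full bill goes to coinsurance.
Coinsurance: $58,671 × 20% = $11,734.20.
That would bring total out-of-pocket to $16,750.20, past the $14,700 cap. The patient is capped at $14,700 − $5,016 = $9,684 on this claim.

$9,684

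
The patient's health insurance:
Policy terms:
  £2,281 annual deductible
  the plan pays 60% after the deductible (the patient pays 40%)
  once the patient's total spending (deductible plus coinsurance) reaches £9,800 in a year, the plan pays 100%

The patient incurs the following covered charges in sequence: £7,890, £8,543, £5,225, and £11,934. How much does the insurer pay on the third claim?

Bill 1, £7,890: £2,281 finishes the deductible; £5,609 goes to coinsurance; coinsurance £5,609 × 40% = £2,243.60. Patient pays £4,524.60; OOP now £4,524.60. Insurer: £7,890 − £4,524.60 = £3,365.40.
Bill 2, £8,543: deductible already satisfied, so patient's share is 40% × £8,543 = £3,417.20. Patient owes £3,417.20 (running OOP £7,941.80). Plan pays £8,543 − £3,417.20 = £5,125.80.
Bill 3, £5,225: deductible already satisfied, so patient's share is 40% × £5,225 = £2,090. Adding that to £7,941.80 gives £10,031.80, past the £9,800 cap; patient pays only £9,800 − £7,941.80 = £1,858.20. Insurer: £5,225 − £1,858.20 = £3,366.80.

£3,366.80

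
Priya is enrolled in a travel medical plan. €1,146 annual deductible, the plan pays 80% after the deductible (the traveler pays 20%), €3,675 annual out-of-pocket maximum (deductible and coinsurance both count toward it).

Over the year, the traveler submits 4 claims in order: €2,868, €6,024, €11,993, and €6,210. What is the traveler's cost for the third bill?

€979.80

Claim 1 (€2,868): €1,146 finishes the deductible; €1,722 goes to coinsurance; traveler's 20% is €344.40. Cost to traveler: €1,490.40. OOP to date €1,490.40.
Claim 2 (€6,024): 20% coinsurance on €6,024 = €1,204.80. Traveler pays €1,204.80; OOP now €2,695.20.
Claim 3 (€11,993): deductible already satisfied, so traveler's share is 20% × €11,993 = €2,398.60. OOP would hit €5,093.80 > €3,675, so the cap limits the traveler to €3,675 − €2,695.20 = €979.80.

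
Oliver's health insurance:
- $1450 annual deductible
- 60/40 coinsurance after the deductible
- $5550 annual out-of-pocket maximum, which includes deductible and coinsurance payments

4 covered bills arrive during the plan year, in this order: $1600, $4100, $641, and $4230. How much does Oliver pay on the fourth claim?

$1692

#1 ($1600): $1450 finishes the deductible; $150 goes to coinsurance; coinsurance $150 × 40% = $60. Patient owes $1510 (running OOP $1510).
#2 ($4100): 40% coinsurance on $4100 = $1640. Patient pays $1640; OOP now $3150.
#3 ($641): deductible met; 40% of $641 = $256.40. Patient owes $256.40 (running OOP $3406.40).
#4 ($4230): deductible already satisfied, so patient's share is 40% × $4230 = $1692. Cost to patient: $1692. OOP to date $5098.40.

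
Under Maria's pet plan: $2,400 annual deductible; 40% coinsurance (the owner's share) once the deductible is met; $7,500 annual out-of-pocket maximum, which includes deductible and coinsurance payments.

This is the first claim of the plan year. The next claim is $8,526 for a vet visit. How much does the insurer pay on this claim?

Nothing has been paid toward the $2,400 deductible, so the first $2,400 of this charge is applied there.
After the $2,400 deductible portion, $8,526 − $2,400 = $6,126 is subject to coinsurance.
Coinsurance: $6,126 × 40% = $2,450.40.
That puts the owner's cost at $2,400 + $2,450.40 = $4,850.40 before any cap.
Cumulative spending $0 + $4,850.40 = $4,850.40 stays under the $7,500 maximum.
The plan picks up $8,526 − $4,850.40 = $3,675.60.

$3,675.60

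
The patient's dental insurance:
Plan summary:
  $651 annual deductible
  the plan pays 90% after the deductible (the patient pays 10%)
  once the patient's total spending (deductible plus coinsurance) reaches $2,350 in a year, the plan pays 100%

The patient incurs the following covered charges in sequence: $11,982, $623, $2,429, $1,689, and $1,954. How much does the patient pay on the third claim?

$242.90

#1 ($11,982): $651 to deductible, leaving $11,331; coinsurance $11,331 × 10% = $1,133.10. Patient pays $1,784.10; OOP now $1,784.10.
#2 ($623): deductible already satisfied, so patient's share is 10% × $623 = $62.30. Patient owes $62.30 (running OOP $1,846.40).
#3 ($2,429): 10% coinsurance on $2,429 = $242.90. Patient owes $242.90 (running OOP $2,089.30).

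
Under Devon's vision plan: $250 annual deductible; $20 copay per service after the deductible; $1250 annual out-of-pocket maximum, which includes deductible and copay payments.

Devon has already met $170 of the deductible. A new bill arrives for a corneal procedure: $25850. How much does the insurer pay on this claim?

Remaining deductible: $250 − $170 = $80.
After the $80 deductible portion, $25850 − $80 = $25770 is subject to the copay.
Copay on this service: $20.
Member responsibility before any cap: $80 + $20 = $100.
Cumulative spending $170 + $100 = $270 stays under the $1250 maximum.
The insurer covers the remainder: $25850 − $100 = $25750.

$25750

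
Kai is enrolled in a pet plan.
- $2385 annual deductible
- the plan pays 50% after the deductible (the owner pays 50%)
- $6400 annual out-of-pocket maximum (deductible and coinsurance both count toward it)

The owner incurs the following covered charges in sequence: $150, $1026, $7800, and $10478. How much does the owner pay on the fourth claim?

Claim 1 ($150): all of it applies to the deductible. Owner owes $150 (running OOP $150).
Claim 2 ($1026): entire amount goes to the deductible. Cost to owner: $1026. OOP to date $1176.
Claim 3 ($7800): deductible takes $1209, $6591 remains; owner's 50% is $3295.50. Owner pays $4504.50; OOP now $5680.50.
Claim 4 ($10478): 50% coinsurance on $10478 = $5239. OOP would hit $10919.50 > $6400, so the cap limits the owner to $6400 − $5680.50 = $719.50.

$719.50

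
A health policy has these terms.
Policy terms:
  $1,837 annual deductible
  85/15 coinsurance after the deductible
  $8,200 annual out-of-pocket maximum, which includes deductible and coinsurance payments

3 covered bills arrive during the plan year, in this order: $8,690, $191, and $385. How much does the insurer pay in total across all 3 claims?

$6,314.65

#1 ($8,690): $1,837 finishes the deductible; $6,853 goes to coinsurance; 15% of $6,853 = $1,027.95. Cost to patient: $2,864.95. OOP to date $2,864.95. Insurer: $8,690 − $2,864.95 = $5,825.05.
#2 ($191): deductible met; 15% of $191 = $28.65. Cost to patient: $28.65. OOP to date $2,893.60. Insurer: $191 − $28.65 = $162.35.
#3 ($385): deductible already satisfied, so patient's share is 15% × $385 = $57.75. Patient owes $57.75 (running OOP $2,951.35). Insurer: $385 − $57.75 = $327.25.
Insurer total: $5,825.05 + $162.35 + $327.25 = $6,314.65.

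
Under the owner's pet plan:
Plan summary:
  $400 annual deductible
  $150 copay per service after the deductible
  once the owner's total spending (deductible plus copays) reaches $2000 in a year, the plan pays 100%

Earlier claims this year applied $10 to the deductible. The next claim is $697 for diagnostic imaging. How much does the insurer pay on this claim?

$10 of the $400 deductible is already met, leaving $390.
After the $390 deductible portion, $697 − $390 = $307 is subject to the copay.
Copay on this service: $150.
Owner responsibility before any cap: $390 + $150 = $540.
Total out-of-pocket so far would be $10 + $540 = $550, below the $2000 cap — no reduction.
The insurer covers the remainder: $697 − $540 = $157.

$157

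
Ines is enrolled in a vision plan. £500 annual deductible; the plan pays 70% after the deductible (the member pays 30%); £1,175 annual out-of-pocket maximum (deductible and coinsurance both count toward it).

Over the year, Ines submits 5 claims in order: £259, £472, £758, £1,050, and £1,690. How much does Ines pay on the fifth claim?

Bill 1, £259: all of it applies to the deductible. Member owes £259 (running OOP £259).
Bill 2, £472: deductible takes £241, £231 remains; member's 30% is £69.30. Member owes £310.30 (running OOP £569.30).
Bill 3, £758: deductible already satisfied, so member's share is 30% × £758 = £227.40. Member owes £227.40 (running OOP £796.70).
Bill 4, £1,050: 30% coinsurance on £1,050 = £315. Member pays £315; OOP now £1,111.70.
Bill 5, £1,690: deductible met; 30% of £1,690 = £507. That would push OOP to £1,618.70, over the £1,175 cap, so member pays £1,175 − £1,111.70 = £63.30.

£63.30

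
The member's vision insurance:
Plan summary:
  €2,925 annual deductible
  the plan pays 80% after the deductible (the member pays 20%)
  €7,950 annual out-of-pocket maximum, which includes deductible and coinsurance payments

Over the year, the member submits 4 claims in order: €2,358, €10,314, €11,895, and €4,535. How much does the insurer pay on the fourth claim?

#1 (€2,358): all of it applies to the deductible. Member pays €2,358; OOP now €2,358. Insurer: €2,358 − €2,358 = €0.
#2 (€10,314): €567 to deductible, leaving €9,747; member's 20% is €1,949.40. Member pays €2,516.40; OOP now €4,874.40. Plan pays €10,314 − €2,516.40 = €7,797.60.
#3 (€11,895): deductible met; 20% of €11,895 = €2,379. Cost to member: €2,379. OOP to date €7,253.40. Plan pays €11,895 − €2,379 = €9,516.
#4 (€4,535): 20% coinsurance on €4,535 = €907. That would push OOP to €8,160.40, over the €7,950 cap, so member pays €7,950 − €7,253.40 = €696.60. Plan pays €4,535 − €696.60 = €3,838.40.

€3,838.40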